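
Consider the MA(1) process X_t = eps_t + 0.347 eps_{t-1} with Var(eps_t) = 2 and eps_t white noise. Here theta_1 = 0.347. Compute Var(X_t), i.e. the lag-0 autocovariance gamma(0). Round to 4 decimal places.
\gamma(0) = 2.2408

For an MA(q) process X_t = eps_t + sum_i theta_i eps_{t-i} with
Var(eps_t) = sigma^2, the variance is
  gamma(0) = sigma^2 * (1 + sum_i theta_i^2).
  sum_i theta_i^2 = (0.347)^2 = 0.120409.
  gamma(0) = 2 * (1 + 0.120409) = 2 * 1.120409 = 2.240818, which rounds to 2.2408.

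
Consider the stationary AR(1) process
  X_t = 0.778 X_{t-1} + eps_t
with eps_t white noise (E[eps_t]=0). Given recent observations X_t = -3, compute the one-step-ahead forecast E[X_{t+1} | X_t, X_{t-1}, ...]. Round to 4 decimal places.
E[X_{t+1} \mid \mathcal F_t] = -2.3340

For an AR(p) model X_t = c + sum_i phi_i X_{t-i} + eps_t, the
one-step-ahead conditional mean is
  E[X_{t+1} | X_t, ...] = c + sum_i phi_i X_{t+1-i}.
Substitute known values:
  E[X_{t+1} | ...] = (0.778) * (-3)
                   = -2.3340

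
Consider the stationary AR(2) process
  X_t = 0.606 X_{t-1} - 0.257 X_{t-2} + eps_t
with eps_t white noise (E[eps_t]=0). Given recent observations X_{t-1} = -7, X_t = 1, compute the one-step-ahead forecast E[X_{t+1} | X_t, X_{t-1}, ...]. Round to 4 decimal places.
E[X_{t+1} \mid \mathcal F_t] = 2.4050

For an AR(p) model X_t = c + sum_i phi_i X_{t-i} + eps_t, the
one-step-ahead conditional mean is
  E[X_{t+1} | X_t, ...] = c + sum_i phi_i X_{t+1-i}.
Substitute known values:
  E[X_{t+1} | ...] = (0.606) * (1) + (-0.257) * (-7)
                   = 2.4050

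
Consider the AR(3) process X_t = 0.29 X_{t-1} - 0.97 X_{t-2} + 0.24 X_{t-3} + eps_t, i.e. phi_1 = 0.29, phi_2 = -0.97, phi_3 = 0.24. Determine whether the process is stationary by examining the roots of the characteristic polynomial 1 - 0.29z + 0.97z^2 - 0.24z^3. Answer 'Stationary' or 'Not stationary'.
\text{Stationary}

The AR(p) characteristic polynomial is P(z) = 1 - 0.29z + 0.97z^2 - 0.24z^3.
Stationarity requires all roots to lie outside the unit circle, i.e. |z| > 1 for every root.
Degree 3: look for a simple real root z0 first, then factor out (1 - z/z0) and solve the remaining quadratic.
Testing z0 = 4: P(4) = 1 + (-0.29)(4) + (0.97)(4)^2 + (-0.24)(4)^3
  = 1 + (-1.16) + (15.52) + (-15.36) = 0.  So z_0 = 4 is a root, |z_0| = 4.
Divide out the factor (1 - 0.25 z) = (1 - z/z0) (since 1/z0 = 0.25):
  P(z) = (1 - 0.25 z)(1 + (-0.04) z + (0.96) z^2)
  [check: z-coef -0.04 - (0.25) = -0.29; z^2-coef 0.96 - (0.25)(-0.04) = 0.97; z^3-coef -(0.25)(0.96) = -0.24.]
Remaining roots from the quadratic factor 1 + (-0.04) z + (0.96) z^2:
  Set 1 + (-0.04) z + (0.96) z^2 = 0, i.e. a z^2 + b z + c = 0 with a = 0.96, b = -0.04, c = 1.
  Discriminant D = b^2 - 4ac = (-0.04)^2 - 4*(0.96)*1 = 0.0016 - (3.84) = -3.8384.
  D < 0, so the roots are the complex-conjugate pair z = (-b +/- i sqrt(-D)) / (2a) = 0.0208 +/- 1.0204i.
  For a conjugate pair |z|^2 = z * conj(z) = (product of roots) = c/a = 1/(0.96) = 1.041667, so |z| = sqrt(1.041667) = 1.0206 for both roots.
Moduli of all roots: 4.0000, 1.0206, 1.0206.
All moduli strictly greater than 1? Yes.
Verdict: Stationary.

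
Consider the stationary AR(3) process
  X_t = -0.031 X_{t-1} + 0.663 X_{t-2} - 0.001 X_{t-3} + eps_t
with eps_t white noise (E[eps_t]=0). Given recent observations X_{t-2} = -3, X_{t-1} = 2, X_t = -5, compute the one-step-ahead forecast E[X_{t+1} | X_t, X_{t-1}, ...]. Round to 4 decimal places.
E[X_{t+1} \mid \mathcal F_t] = 1.4840

For an AR(p) model X_t = c + sum_i phi_i X_{t-i} + eps_t, the
one-step-ahead conditional mean is
  E[X_{t+1} | X_t, ...] = c + sum_i phi_i X_{t+1-i}.
Substitute known values:
  E[X_{t+1} | ...] = (-0.031) * (-5) + (0.663) * (2) + (-0.001) * (-3)
                   = 1.4840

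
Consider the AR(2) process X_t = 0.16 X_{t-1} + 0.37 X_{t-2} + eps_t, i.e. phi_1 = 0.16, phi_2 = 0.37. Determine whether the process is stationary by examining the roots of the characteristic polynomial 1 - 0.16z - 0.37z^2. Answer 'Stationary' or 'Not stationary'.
\text{Stationary}

The AR(p) characteristic polynomial is P(z) = 1 - 0.16z - 0.37z^2.
Stationarity requires all roots to lie outside the unit circle, i.e. |z| > 1 for every root.
Set 1 + (-0.16) z + (-0.37) z^2 = 0, i.e. a z^2 + b z + c = 0 with a = -0.37, b = -0.16, c = 1.
Discriminant D = b^2 - 4ac = (-0.16)^2 - 4*(-0.37)*1 = 0.0256 - (-1.48) = 1.5056.
D >= 0, so the roots are real: z = (-b +/- sqrt(D)) / (2a) = (0.16 +/- 1.227029) / (-0.74).
  z_1 = (0.16 + 1.227029) / (-0.74) = -1.8744,   |z_1| = 1.8744.
  z_2 = (0.16 - 1.227029) / (-0.74) = 1.4419,   |z_2| = 1.4419.
Moduli of all roots: 1.8744, 1.4419.
All moduli strictly greater than 1? Yes.
Verdict: Stationary.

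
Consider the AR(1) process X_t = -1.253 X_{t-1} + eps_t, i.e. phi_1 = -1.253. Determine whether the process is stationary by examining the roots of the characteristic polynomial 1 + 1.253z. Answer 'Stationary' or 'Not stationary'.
\text{Not stationary}

The AR(p) characteristic polynomial is P(z) = 1 + 1.253z.
Stationarity requires all roots to lie outside the unit circle, i.e. |z| > 1 for every root.
This is linear in z: 1 + (1.253) z = 0  =>  z = -1/(1.253) = -0.798085,  |z| = 0.798085.
Moduli of all roots: 0.7981.
All moduli strictly greater than 1? No.
Verdict: Not stationary.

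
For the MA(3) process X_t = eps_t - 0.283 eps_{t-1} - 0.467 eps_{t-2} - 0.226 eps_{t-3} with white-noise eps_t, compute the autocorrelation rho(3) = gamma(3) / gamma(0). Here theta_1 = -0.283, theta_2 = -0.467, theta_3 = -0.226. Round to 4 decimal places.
\rho(3) = -0.1675

For an MA(q) process with theta_0 = 1, the autocovariance is
  gamma(k) = sigma^2 * sum_{i=0..q-k} theta_i * theta_{i+k},
and rho(k) = gamma(k) / gamma(0). Sigma^2 cancels.
  numerator   = (1)*(-0.226) = -0.226.
  denominator = (1)^2 + (-0.283)^2 + (-0.467)^2 + (-0.226)^2 = 1.349254.
  rho(3) = -0.226 / 1.349254 = -0.1675.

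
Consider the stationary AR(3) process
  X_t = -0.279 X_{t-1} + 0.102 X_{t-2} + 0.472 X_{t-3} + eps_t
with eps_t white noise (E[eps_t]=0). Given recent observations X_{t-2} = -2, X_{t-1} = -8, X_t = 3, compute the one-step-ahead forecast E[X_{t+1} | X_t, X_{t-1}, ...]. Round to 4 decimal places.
E[X_{t+1} \mid \mathcal F_t] = -2.5970

For an AR(p) model X_t = c + sum_i phi_i X_{t-i} + eps_t, the
one-step-ahead conditional mean is
  E[X_{t+1} | X_t, ...] = c + sum_i phi_i X_{t+1-i}.
Substitute known values:
  E[X_{t+1} | ...] = (-0.279) * (3) + (0.102) * (-8) + (0.472) * (-2)
                   = -2.5970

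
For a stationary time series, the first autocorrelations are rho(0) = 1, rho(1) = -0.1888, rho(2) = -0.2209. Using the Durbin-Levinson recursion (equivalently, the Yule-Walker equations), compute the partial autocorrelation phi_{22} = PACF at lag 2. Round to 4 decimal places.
\phi_{22} = -0.2660

The PACF at lag k is phi_{kk}, the last component of the solution
to the Yule-Walker system G_k phi = r_k where
  (G_k)_{ij} = rho(|i - j|), (r_k)_i = rho(i), i,j = 1..k.
Equivalently, Durbin-Levinson gives phi_{kk} iteratively:
  phi_{11} = rho(1)
  phi_{kk} = [rho(k) - sum_{j=1..k-1} phi_{k-1,j} rho(k-j)]
            / [1 - sum_{j=1..k-1} phi_{k-1,j} rho(j)],
  phi_{k,j} = phi_{k-1,j} - phi_{kk} phi_{k-1,k-j},  j = 1..k-1.
Step k = 1:
  phi_11 = rho(1) = -0.1888.
Step k = 2:
  phi_22 = [rho(2) - phi_11 rho(1)] / [1 - phi_11 rho(1)] = [-0.2209 - (-0.1888)(-0.1888)] / [1 - (-0.1888)(-0.1888)]
         = -0.25654544 / 0.96435456 = -0.266.
Therefore phi_{22} = -0.2660.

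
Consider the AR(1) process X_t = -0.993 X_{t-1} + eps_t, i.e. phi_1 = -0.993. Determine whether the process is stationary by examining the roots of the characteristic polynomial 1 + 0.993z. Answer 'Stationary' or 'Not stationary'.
\text{Stationary}

The AR(p) characteristic polynomial is P(z) = 1 + 0.993z.
Stationarity requires all roots to lie outside the unit circle, i.e. |z| > 1 for every root.
This is linear in z: 1 + (0.993) z = 0  =>  z = -1/(0.993) = -1.007049,  |z| = 1.007049.
Moduli of all roots: 1.0070.
All moduli strictly greater than 1? Yes.
Verdict: Stationary.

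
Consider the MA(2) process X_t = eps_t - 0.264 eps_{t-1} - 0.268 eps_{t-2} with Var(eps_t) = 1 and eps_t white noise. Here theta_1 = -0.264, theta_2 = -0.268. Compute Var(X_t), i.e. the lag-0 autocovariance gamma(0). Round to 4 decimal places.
\gamma(0) = 1.1415

For an MA(q) process X_t = eps_t + sum_i theta_i eps_{t-i} with
Var(eps_t) = sigma^2, the variance is
  gamma(0) = sigma^2 * (1 + sum_i theta_i^2).
  sum_i theta_i^2 = (-0.264)^2 + (-0.268)^2 = 0.069696 + 0.071824 = 0.14152.
  gamma(0) = 1 * (1 + 0.14152) = 1 * 1.14152 = 1.14152, which rounds to 1.1415.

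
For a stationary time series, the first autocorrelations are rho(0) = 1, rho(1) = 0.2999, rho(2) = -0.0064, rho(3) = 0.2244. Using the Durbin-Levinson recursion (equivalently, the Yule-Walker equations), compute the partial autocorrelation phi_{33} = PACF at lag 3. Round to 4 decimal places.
\phi_{33} = 0.2870

The PACF at lag k is phi_{kk}, the last component of the solution
to the Yule-Walker system G_k phi = r_k where
  (G_k)_{ij} = rho(|i - j|), (r_k)_i = rho(i), i,j = 1..k.
Equivalently, Durbin-Levinson gives phi_{kk} iteratively:
  phi_{11} = rho(1)
  phi_{kk} = [rho(k) - sum_{j=1..k-1} phi_{k-1,j} rho(k-j)]
            / [1 - sum_{j=1..k-1} phi_{k-1,j} rho(j)],
  phi_{k,j} = phi_{k-1,j} - phi_{kk} phi_{k-1,k-j},  j = 1..k-1.
Step k = 1:
  phi_11 = rho(1) = 0.2999.
Step k = 2:
  phi_22 = [rho(2) - phi_11 rho(1)] / [1 - phi_11 rho(1)] = [-0.0064 - (0.2999)(0.2999)] / [1 - (0.2999)(0.2999)]
         = -0.09634001 / 0.91005999 = -0.105861.
  Update: phi_21 = phi_11 - phi_22 phi_11 = 0.2999 - (-0.105861)(0.2999) = 0.331648.
Step k = 3:
  phi_33 = [rho(3) - phi_21 rho(2) - phi_22 rho(1)] / [1 - phi_21 rho(1) - phi_22 rho(2)]
    numerator   = 0.2244 - (0.331648)(-0.0064) - (-0.105861)(0.2999) = 0.25827031
    denominator = 1 - (0.331648)(0.2999) - (-0.105861)(-0.0064) = 0.89986132
  phi_33 = 0.25827031 / 0.89986132 = 0.287.
Therefore phi_{33} = 0.2870.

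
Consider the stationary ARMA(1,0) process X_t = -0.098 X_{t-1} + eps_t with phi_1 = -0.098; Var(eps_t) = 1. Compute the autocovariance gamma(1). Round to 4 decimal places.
\gamma(1) = -0.0990

Multiply the model equation by X_{t-k} and take expectations. With theta_0 = psi_0 = 1 and psi_j the MA(infinity) weights, this gives
  gamma(k) - sum_i phi_i gamma(k-i) = c_k,
  c_k = sigma^2 * sum_{j=k..q} theta_j psi_{j-k}   (c_k = 0 for k > q),
using gamma(-m) = gamma(m).
Pure AR (q = 0): c_0 = sigma^2 = 1, c_k = 0 for k >= 1.
Equations for k = 0 and k = 1 (AR order 1):
  gamma(0) = phi_1 gamma(1) + c_0
  gamma(1) = phi_1 gamma(0) + c_1
Substituting the second into the first: gamma(0) (1 - phi_1^2) = c_0 + phi_1 c_1, so
  gamma(0) = c_0 / (1 - phi_1^2) = 1 / (1 - (-0.098)^2) = 1 / 0.990396 = 1.009697.
  gamma(1) = phi_1 gamma(0) = (-0.098)(1.009697) = -0.09895.
Therefore gamma(1) = -0.0990 (to 4 decimal places).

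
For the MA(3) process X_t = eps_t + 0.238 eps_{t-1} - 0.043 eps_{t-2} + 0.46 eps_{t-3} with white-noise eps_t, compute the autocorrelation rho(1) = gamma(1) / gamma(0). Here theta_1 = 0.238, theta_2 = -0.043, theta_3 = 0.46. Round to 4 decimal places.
\rho(1) = 0.1638

For an MA(q) process with theta_0 = 1, the autocovariance is
  gamma(k) = sigma^2 * sum_{i=0..q-k} theta_i * theta_{i+k},
and rho(k) = gamma(k) / gamma(0). Sigma^2 cancels.
  numerator   = (1)*(0.238) + (0.238)*(-0.043) + (-0.043)*(0.46) = 0.207986.
  denominator = (1)^2 + (0.238)^2 + (-0.043)^2 + (0.46)^2 = 1.270093.
  rho(1) = 0.207986 / 1.270093 = 0.1638.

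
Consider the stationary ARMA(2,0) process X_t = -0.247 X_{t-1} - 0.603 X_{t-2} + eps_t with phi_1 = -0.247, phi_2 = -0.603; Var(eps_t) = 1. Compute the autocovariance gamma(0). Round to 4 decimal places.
\gamma(0) = 1.6096

Multiply the model equation by X_{t-k} and take expectations. With theta_0 = psi_0 = 1 and psi_j the MA(infinity) weights, this gives
  gamma(k) - sum_i phi_i gamma(k-i) = c_k,
  c_k = sigma^2 * sum_{j=k..q} theta_j psi_{j-k}   (c_k = 0 for k > q),
using gamma(-m) = gamma(m).
Pure AR (q = 0): c_0 = sigma^2 = 1, c_k = 0 for k >= 1.
Equations for k = 0, 1, 2 (AR order 2, c_2 = 0):
  (E0) gamma(0) = phi_1 gamma(1) + phi_2 gamma(2) + c_0
  (E1) gamma(1) = phi_1 gamma(0) + phi_2 gamma(1) + c_1
  (E2) gamma(2) = phi_1 gamma(1) + phi_2 gamma(0)
From (E1): gamma(1) = A gamma(0) + B with
  A = phi_1 / (1 - phi_2) = -0.247 / 1.603 = -0.154086,   B = c_1 / (1 - phi_2) = 0 / 1.603 = 0.
Insert (E2) into (E0): gamma(0) (1 - phi_2^2) = phi_1 (1 + phi_2) gamma(1) + c_0.
  phi_1 (1 + phi_2) = (-0.247)(0.397) = -0.098059,   1 - phi_2^2 = 0.636391.
Replace gamma(1) by A gamma(0) + B and collect gamma(0):
  gamma(0) [0.636391 - (-0.098059)(-0.154086)] = c_0 = 1
  gamma(0) * 0.621281 = 1
  gamma(0) = 1 / 0.621281 = 1.609576.
Therefore gamma(0) = 1.6096 (to 4 decimal places).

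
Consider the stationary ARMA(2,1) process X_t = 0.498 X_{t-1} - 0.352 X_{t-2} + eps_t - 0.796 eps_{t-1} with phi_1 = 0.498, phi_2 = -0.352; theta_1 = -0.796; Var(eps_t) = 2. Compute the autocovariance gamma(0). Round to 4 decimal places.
\gamma(0) = 2.7659

Multiply the model equation by X_{t-k} and take expectations. With theta_0 = psi_0 = 1 and psi_j the MA(infinity) weights, this gives
  gamma(k) - sum_i phi_i gamma(k-i) = c_k,
  c_k = sigma^2 * sum_{j=k..q} theta_j psi_{j-k}   (c_k = 0 for k > q),
using gamma(-m) = gamma(m).
psi-weights needed (psi_j = theta_j + sum_i phi_i psi_{j-i}):
  psi_1 = theta_1 + phi_1 = -0.796 + (0.498) = -0.298
Right-hand sides:
  c_0 = sigma^2 (1 + theta_1 psi_1) = 2 * (1 + (-0.796)(-0.298)) = 2 * 1.237208 = 2.474416
  c_1 = sigma^2 theta_1 = 2 * (-0.796) = -1.592
  c_2 = 0
Equations for k = 0, 1, 2 (AR order 2, c_2 = 0):
  (E0) gamma(0) = phi_1 gamma(1) + phi_2 gamma(2) + c_0
  (E1) gamma(1) = phi_1 gamma(0) + phi_2 gamma(1) + c_1
  (E2) gamma(2) = phi_1 gamma(1) + phi_2 gamma(0)
From (E1): gamma(1) = A gamma(0) + B with
  A = phi_1 / (1 - phi_2) = 0.498 / 1.352 = 0.368343,   B = c_1 / (1 - phi_2) = -1.592 / 1.352 = -1.177515.
Insert (E2) into (E0): gamma(0) (1 - phi_2^2) = phi_1 (1 + phi_2) gamma(1) + c_0.
  phi_1 (1 + phi_2) = (0.498)(0.648) = 0.322704,   1 - phi_2^2 = 0.876096.
Replace gamma(1) by A gamma(0) + B and collect gamma(0):
  gamma(0) [0.876096 - (0.322704)(0.368343)] = (0.322704)(-1.177515) + 2.474416
  gamma(0) * 0.75723 = 2.094427
  gamma(0) = 2.094427 / 0.75723 = 2.765906.
Therefore gamma(0) = 2.7659 (to 4 decimal places).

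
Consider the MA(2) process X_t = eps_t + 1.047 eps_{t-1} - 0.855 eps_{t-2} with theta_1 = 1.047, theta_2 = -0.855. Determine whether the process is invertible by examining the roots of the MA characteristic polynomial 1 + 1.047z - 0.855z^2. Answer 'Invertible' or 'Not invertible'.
\text{Not invertible}

The MA(q) characteristic polynomial is P(z) = 1 + 1.047z - 0.855z^2.
Invertibility requires all roots to lie outside the unit circle, i.e. |z| > 1 for every root.
Set 1 + (1.047) z + (-0.855) z^2 = 0, i.e. a z^2 + b z + c = 0 with a = -0.855, b = 1.047, c = 1.
Discriminant D = b^2 - 4ac = (1.047)^2 - 4*(-0.855)*1 = 1.096209 - (-3.42) = 4.516209.
D >= 0, so the roots are real: z = (-b +/- sqrt(D)) / (2a) = (-1.047 +/- 2.125137) / (-1.71).
  z_1 = (-1.047 + 2.125137) / (-1.71) = -0.6305,   |z_1| = 0.6305.
  z_2 = (-1.047 - 2.125137) / (-1.71) = 1.8551,   |z_2| = 1.8551.
Moduli of all roots: 0.6305, 1.8551.
All moduli strictly greater than 1? No.
Verdict: Not invertible.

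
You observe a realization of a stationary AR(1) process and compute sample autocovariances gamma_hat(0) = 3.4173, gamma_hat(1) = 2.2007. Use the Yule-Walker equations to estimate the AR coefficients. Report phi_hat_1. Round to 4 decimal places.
\hat\phi_{1} = 0.6440

The Yule-Walker equations for an AR(p) process read, in matrix form,
  Gamma_p phi = r_p,   with   (Gamma_p)_{ij} = gamma(|i - j|),
                       (r_p)_i = gamma(i),   i,j = 1..p.
Substitute the sample gammas (Toeplitz matrix and right-hand side of size 1):
  Gamma_p = [[3.4173]]
  r_p     = [2.2007]
With p = 1 this is the single equation gamma(0) phi_1 = gamma(1):
  phi_hat_1 = gamma(1) / gamma(0) = 2.2007 / 3.4173 = 0.6440.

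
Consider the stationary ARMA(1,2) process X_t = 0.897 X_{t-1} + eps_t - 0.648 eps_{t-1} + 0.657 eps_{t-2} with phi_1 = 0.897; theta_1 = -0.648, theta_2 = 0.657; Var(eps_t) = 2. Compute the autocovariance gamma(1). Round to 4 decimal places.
\gamma(1) = 8.0523

Multiply the model equation by X_{t-k} and take expectations. With theta_0 = psi_0 = 1 and psi_j the MA(infinity) weights, this gives
  gamma(k) - sum_i phi_i gamma(k-i) = c_k,
  c_k = sigma^2 * sum_{j=k..q} theta_j psi_{j-k}   (c_k = 0 for k > q),
using gamma(-m) = gamma(m).
psi-weights needed (psi_j = theta_j + sum_i phi_i psi_{j-i}):
  psi_1 = theta_1 + phi_1 = -0.648 + (0.897) = 0.249
  psi_2 = theta_2 + phi_1 psi_1 = 0.657 + (0.897)(0.249) = 0.880353
Right-hand sides:
  c_0 = sigma^2 (1 + theta_1 psi_1 + theta_2 psi_2) = 2 * (1 + (-0.648)(0.249) + (0.657)(0.880353)) = 2 * 1.41704 = 2.83408
  c_1 = sigma^2 (theta_1 + theta_2 psi_1) = 2 * (-0.648 + (0.657)(0.249)) = -0.968814
  c_2 = sigma^2 theta_2 = 2 * (0.657) = 1.314
Equations for k = 0 and k = 1 (AR order 1):
  gamma(0) = phi_1 gamma(1) + c_0
  gamma(1) = phi_1 gamma(0) + c_1
Substituting the second into the first: gamma(0) (1 - phi_1^2) = c_0 + phi_1 c_1, so
  gamma(0) = (c_0 + phi_1 c_1) / (1 - phi_1^2) = (2.83408 + (0.897)(-0.968814)) / (1 - (0.897)^2) = 1.965054 / 0.195391 = 10.057033.
  gamma(1) = phi_1 gamma(0) + c_1 = (0.897)(10.057033) + (-0.968814) = 8.052344.
Therefore gamma(1) = 8.0523 (to 4 decimal places).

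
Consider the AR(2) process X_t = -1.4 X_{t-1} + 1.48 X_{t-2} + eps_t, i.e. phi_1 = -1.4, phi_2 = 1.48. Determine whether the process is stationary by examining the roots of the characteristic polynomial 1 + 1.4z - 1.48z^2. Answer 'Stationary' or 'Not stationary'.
\text{Not stationary}

The AR(p) characteristic polynomial is P(z) = 1 + 1.4z - 1.48z^2.
Stationarity requires all roots to lie outside the unit circle, i.e. |z| > 1 for every root.
Set 1 + (1.4) z + (-1.48) z^2 = 0, i.e. a z^2 + b z + c = 0 with a = -1.48, b = 1.4, c = 1.
Discriminant D = b^2 - 4ac = (1.4)^2 - 4*(-1.48)*1 = 1.96 - (-5.92) = 7.88.
D >= 0, so the roots are real: z = (-b +/- sqrt(D)) / (2a) = (-1.4 +/- 2.807134) / (-2.96).
  z_1 = (-1.4 + 2.807134) / (-2.96) = -0.4754,   |z_1| = 0.4754.
  z_2 = (-1.4 - 2.807134) / (-2.96) = 1.4213,   |z_2| = 1.4213.
Moduli of all roots: 0.4754, 1.4213.
All moduli strictly greater than 1? No.
Verdict: Not stationary.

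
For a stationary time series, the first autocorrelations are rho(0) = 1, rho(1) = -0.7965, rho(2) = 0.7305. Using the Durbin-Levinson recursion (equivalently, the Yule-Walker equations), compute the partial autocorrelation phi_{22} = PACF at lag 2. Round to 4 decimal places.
\phi_{22} = 0.2628

The PACF at lag k is phi_{kk}, the last component of the solution
to the Yule-Walker system G_k phi = r_k where
  (G_k)_{ij} = rho(|i - j|), (r_k)_i = rho(i), i,j = 1..k.
Equivalently, Durbin-Levinson gives phi_{kk} iteratively:
  phi_{11} = rho(1)
  phi_{kk} = [rho(k) - sum_{j=1..k-1} phi_{k-1,j} rho(k-j)]
            / [1 - sum_{j=1..k-1} phi_{k-1,j} rho(j)],
  phi_{k,j} = phi_{k-1,j} - phi_{kk} phi_{k-1,k-j},  j = 1..k-1.
Step k = 1:
  phi_11 = rho(1) = -0.7965.
Step k = 2:
  phi_22 = [rho(2) - phi_11 rho(1)] / [1 - phi_11 rho(1)] = [0.7305 - (-0.7965)(-0.7965)] / [1 - (-0.7965)(-0.7965)]
         = 0.09608775 / 0.36558775 = 0.2628.
Therefore phi_{22} = 0.2628.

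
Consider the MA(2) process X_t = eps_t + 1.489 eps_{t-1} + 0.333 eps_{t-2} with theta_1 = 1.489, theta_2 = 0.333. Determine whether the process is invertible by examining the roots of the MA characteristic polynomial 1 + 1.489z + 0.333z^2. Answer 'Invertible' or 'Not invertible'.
\text{Not invertible}

The MA(q) characteristic polynomial is P(z) = 1 + 1.489z + 0.333z^2.
Invertibility requires all roots to lie outside the unit circle, i.e. |z| > 1 for every root.
Set 1 + (1.489) z + (0.333) z^2 = 0, i.e. a z^2 + b z + c = 0 with a = 0.333, b = 1.489, c = 1.
Discriminant D = b^2 - 4ac = (1.489)^2 - 4*(0.333)*1 = 2.217121 - (1.332) = 0.885121.
D >= 0, so the roots are real: z = (-b +/- sqrt(D)) / (2a) = (-1.489 +/- 0.940809) / (0.666).
  z_1 = (-1.489 + 0.940809) / (0.666) = -0.8231,   |z_1| = 0.8231.
  z_2 = (-1.489 - 0.940809) / (0.666) = -3.6484,   |z_2| = 3.6484.
Moduli of all roots: 0.8231, 3.6484.
All moduli strictly greater than 1? No.
Verdict: Not invertible.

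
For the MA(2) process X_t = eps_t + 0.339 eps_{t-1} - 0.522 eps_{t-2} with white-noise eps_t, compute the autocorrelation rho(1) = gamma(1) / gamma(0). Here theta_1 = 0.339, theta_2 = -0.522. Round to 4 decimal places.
\rho(1) = 0.1168

For an MA(q) process with theta_0 = 1, the autocovariance is
  gamma(k) = sigma^2 * sum_{i=0..q-k} theta_i * theta_{i+k},
and rho(k) = gamma(k) / gamma(0). Sigma^2 cancels.
  numerator   = (1)*(0.339) + (0.339)*(-0.522) = 0.162042.
  denominator = (1)^2 + (0.339)^2 + (-0.522)^2 = 1.387405.
  rho(1) = 0.162042 / 1.387405 = 0.1168.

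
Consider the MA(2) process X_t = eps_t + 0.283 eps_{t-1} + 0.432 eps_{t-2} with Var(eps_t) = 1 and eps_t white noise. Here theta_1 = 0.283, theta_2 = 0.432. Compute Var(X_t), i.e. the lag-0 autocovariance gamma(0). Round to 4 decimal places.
\gamma(0) = 1.2667

For an MA(q) process X_t = eps_t + sum_i theta_i eps_{t-i} with
Var(eps_t) = sigma^2, the variance is
  gamma(0) = sigma^2 * (1 + sum_i theta_i^2).
  sum_i theta_i^2 = (0.283)^2 + (0.432)^2 = 0.080089 + 0.186624 = 0.266713.
  gamma(0) = 1 * (1 + 0.266713) = 1 * 1.266713 = 1.266713, which rounds to 1.2667.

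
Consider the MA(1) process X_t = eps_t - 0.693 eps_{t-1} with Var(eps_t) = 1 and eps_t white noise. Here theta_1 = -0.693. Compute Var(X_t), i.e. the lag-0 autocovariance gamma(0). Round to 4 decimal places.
\gamma(0) = 1.4802

For an MA(q) process X_t = eps_t + sum_i theta_i eps_{t-i} with
Var(eps_t) = sigma^2, the variance is
  gamma(0) = sigma^2 * (1 + sum_i theta_i^2).
  sum_i theta_i^2 = (-0.693)^2 = 0.480249.
  gamma(0) = 1 * (1 + 0.480249) = 1 * 1.480249 = 1.480249, which rounds to 1.4802.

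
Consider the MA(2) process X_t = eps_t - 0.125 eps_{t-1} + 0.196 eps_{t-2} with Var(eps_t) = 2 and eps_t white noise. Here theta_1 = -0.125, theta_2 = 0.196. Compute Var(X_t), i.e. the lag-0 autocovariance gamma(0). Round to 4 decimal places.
\gamma(0) = 2.1081

For an MA(q) process X_t = eps_t + sum_i theta_i eps_{t-i} with
Var(eps_t) = sigma^2, the variance is
  gamma(0) = sigma^2 * (1 + sum_i theta_i^2).
  sum_i theta_i^2 = (-0.125)^2 + (0.196)^2 = 0.015625 + 0.038416 = 0.054041.
  gamma(0) = 2 * (1 + 0.054041) = 2 * 1.054041 = 2.108082, which rounds to 2.1081.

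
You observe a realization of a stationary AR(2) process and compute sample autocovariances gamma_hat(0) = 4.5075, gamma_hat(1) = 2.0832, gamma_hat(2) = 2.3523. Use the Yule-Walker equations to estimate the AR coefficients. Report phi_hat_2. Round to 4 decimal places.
\hat\phi_{2} = 0.3920

The Yule-Walker equations for an AR(p) process read, in matrix form,
  Gamma_p phi = r_p,   with   (Gamma_p)_{ij} = gamma(|i - j|),
                       (r_p)_i = gamma(i),   i,j = 1..p.
Substitute the sample gammas (Toeplitz matrix and right-hand side of size 2):
  Gamma_p = [[4.5075, 2.0832], [2.0832, 4.5075]]
  r_p     = [2.0832, 2.3523]
Written out:
  4.5075 phi_1 + 2.0832 phi_2 = 2.0832
  2.0832 phi_1 + 4.5075 phi_2 = 2.3523
Solve by Cramer's rule:
  det = gamma(0)^2 - gamma(1)^2 = (4.5075)^2 - (2.0832)^2 = 20.31755625 - 4.33972224 = 15.97783401
  phi_hat_1 = [gamma(1) gamma(0) - gamma(1) gamma(2)] / det = [(2.0832)(4.5075) - (2.0832)(2.3523)] / 15.97783401 = 4.48971264 / 15.97783401 = 0.281
  phi_hat_2 = [gamma(0) gamma(2) - gamma(1)^2] / det = [(4.5075)(2.3523) - (2.0832)^2] / 15.97783401 = 6.26327001 / 15.97783401 = 0.392
So phi_hat = [0.2810, 0.3920].
Therefore phi_hat_2 = 0.3920.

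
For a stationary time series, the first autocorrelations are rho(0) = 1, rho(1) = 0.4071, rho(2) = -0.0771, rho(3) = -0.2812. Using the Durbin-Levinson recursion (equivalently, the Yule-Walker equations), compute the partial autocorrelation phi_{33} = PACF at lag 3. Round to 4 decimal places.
\phi_{33} = -0.1600

The PACF at lag k is phi_{kk}, the last component of the solution
to the Yule-Walker system G_k phi = r_k where
  (G_k)_{ij} = rho(|i - j|), (r_k)_i = rho(i), i,j = 1..k.
Equivalently, Durbin-Levinson gives phi_{kk} iteratively:
  phi_{11} = rho(1)
  phi_{kk} = [rho(k) - sum_{j=1..k-1} phi_{k-1,j} rho(k-j)]
            / [1 - sum_{j=1..k-1} phi_{k-1,j} rho(j)],
  phi_{k,j} = phi_{k-1,j} - phi_{kk} phi_{k-1,k-j},  j = 1..k-1.
Step k = 1:
  phi_11 = rho(1) = 0.4071.
Step k = 2:
  phi_22 = [rho(2) - phi_11 rho(1)] / [1 - phi_11 rho(1)] = [-0.0771 - (0.4071)(0.4071)] / [1 - (0.4071)(0.4071)]
         = -0.24283041 / 0.83426959 = -0.291069.
  Update: phi_21 = phi_11 - phi_22 phi_11 = 0.4071 - (-0.291069)(0.4071) = 0.525594.
Step k = 3:
  phi_33 = [rho(3) - phi_21 rho(2) - phi_22 rho(1)] / [1 - phi_21 rho(1) - phi_22 rho(2)]
    numerator   = -0.2812 - (0.525594)(-0.0771) - (-0.291069)(0.4071) = -0.12218229
    denominator = 1 - (0.525594)(0.4071) - (-0.291069)(-0.0771) = 0.76358907
  phi_33 = -0.12218229 / 0.76358907 = -0.16.
Therefore phi_{33} = -0.1600.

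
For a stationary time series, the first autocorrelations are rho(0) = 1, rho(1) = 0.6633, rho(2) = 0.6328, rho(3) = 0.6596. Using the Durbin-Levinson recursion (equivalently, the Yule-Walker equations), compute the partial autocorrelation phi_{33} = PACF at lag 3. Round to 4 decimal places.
\phi_{33} = 0.3160

The PACF at lag k is phi_{kk}, the last component of the solution
to the Yule-Walker system G_k phi = r_k where
  (G_k)_{ij} = rho(|i - j|), (r_k)_i = rho(i), i,j = 1..k.
Equivalently, Durbin-Levinson gives phi_{kk} iteratively:
  phi_{11} = rho(1)
  phi_{kk} = [rho(k) - sum_{j=1..k-1} phi_{k-1,j} rho(k-j)]
            / [1 - sum_{j=1..k-1} phi_{k-1,j} rho(j)],
  phi_{k,j} = phi_{k-1,j} - phi_{kk} phi_{k-1,k-j},  j = 1..k-1.
Step k = 1:
  phi_11 = rho(1) = 0.6633.
Step k = 2:
  phi_22 = [rho(2) - phi_11 rho(1)] / [1 - phi_11 rho(1)] = [0.6328 - (0.6633)(0.6633)] / [1 - (0.6633)(0.6633)]
         = 0.19283311 / 0.56003311 = 0.344324.
  Update: phi_21 = phi_11 - phi_22 phi_11 = 0.6633 - (0.344324)(0.6633) = 0.43491.
Step k = 3:
  phi_33 = [rho(3) - phi_21 rho(2) - phi_22 rho(1)] / [1 - phi_21 rho(1) - phi_22 rho(2)]
    numerator   = 0.6596 - (0.43491)(0.6328) - (0.344324)(0.6633) = 0.15599879
    denominator = 1 - (0.43491)(0.6633) - (0.344324)(0.6328) = 0.49363595
  phi_33 = 0.15599879 / 0.49363595 = 0.316.
Therefore phi_{33} = 0.3160.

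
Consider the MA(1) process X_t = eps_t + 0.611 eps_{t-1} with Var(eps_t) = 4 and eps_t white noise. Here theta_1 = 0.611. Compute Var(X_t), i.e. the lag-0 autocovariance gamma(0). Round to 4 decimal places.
\gamma(0) = 5.4933

For an MA(q) process X_t = eps_t + sum_i theta_i eps_{t-i} with
Var(eps_t) = sigma^2, the variance is
  gamma(0) = sigma^2 * (1 + sum_i theta_i^2).
  sum_i theta_i^2 = (0.611)^2 = 0.373321.
  gamma(0) = 4 * (1 + 0.373321) = 4 * 1.373321 = 5.493284, which rounds to 5.4933.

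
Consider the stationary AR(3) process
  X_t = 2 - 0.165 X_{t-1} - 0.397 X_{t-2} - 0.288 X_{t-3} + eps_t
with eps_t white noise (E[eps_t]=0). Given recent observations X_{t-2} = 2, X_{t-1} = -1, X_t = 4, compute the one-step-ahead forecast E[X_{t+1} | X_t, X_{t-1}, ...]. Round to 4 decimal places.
E[X_{t+1} \mid \mathcal F_t] = 1.1610

For an AR(p) model X_t = c + sum_i phi_i X_{t-i} + eps_t, the
one-step-ahead conditional mean is
  E[X_{t+1} | X_t, ...] = c + sum_i phi_i X_{t+1-i}.
Substitute known values:
  E[X_{t+1} | ...] = 2 + (-0.165) * (4) + (-0.397) * (-1) + (-0.288) * (2)
                   = 1.1610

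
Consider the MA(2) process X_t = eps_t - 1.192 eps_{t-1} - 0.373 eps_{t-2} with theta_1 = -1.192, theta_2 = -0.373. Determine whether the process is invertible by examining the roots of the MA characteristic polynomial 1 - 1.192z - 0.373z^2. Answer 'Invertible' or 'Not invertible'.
\text{Not invertible}

The MA(q) characteristic polynomial is P(z) = 1 - 1.192z - 0.373z^2.
Invertibility requires all roots to lie outside the unit circle, i.e. |z| > 1 for every root.
Set 1 + (-1.192) z + (-0.373) z^2 = 0, i.e. a z^2 + b z + c = 0 with a = -0.373, b = -1.192, c = 1.
Discriminant D = b^2 - 4ac = (-1.192)^2 - 4*(-0.373)*1 = 1.420864 - (-1.492) = 2.912864.
D >= 0, so the roots are real: z = (-b +/- sqrt(D)) / (2a) = (1.192 +/- 1.706711) / (-0.746).
  z_1 = (1.192 + 1.706711) / (-0.746) = -3.8857,   |z_1| = 3.8857.
  z_2 = (1.192 - 1.706711) / (-0.746) = 0.69,   |z_2| = 0.69.
Moduli of all roots: 3.8857, 0.6900.
All moduli strictly greater than 1? No.
Verdict: Not invertible.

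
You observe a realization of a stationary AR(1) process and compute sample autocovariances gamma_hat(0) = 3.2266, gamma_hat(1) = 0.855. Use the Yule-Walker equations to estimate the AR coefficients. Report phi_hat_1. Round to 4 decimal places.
\hat\phi_{1} = 0.2650

The Yule-Walker equations for an AR(p) process read, in matrix form,
  Gamma_p phi = r_p,   with   (Gamma_p)_{ij} = gamma(|i - j|),
                       (r_p)_i = gamma(i),   i,j = 1..p.
Substitute the sample gammas (Toeplitz matrix and right-hand side of size 1):
  Gamma_p = [[3.2266]]
  r_p     = [0.855]
With p = 1 this is the single equation gamma(0) phi_1 = gamma(1):
  phi_hat_1 = gamma(1) / gamma(0) = 0.855 / 3.2266 = 0.2650.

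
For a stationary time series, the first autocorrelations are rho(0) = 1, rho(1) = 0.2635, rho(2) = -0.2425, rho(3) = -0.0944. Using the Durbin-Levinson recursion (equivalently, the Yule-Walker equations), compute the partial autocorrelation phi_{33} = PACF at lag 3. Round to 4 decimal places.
\phi_{33} = 0.0959

The PACF at lag k is phi_{kk}, the last component of the solution
to the Yule-Walker system G_k phi = r_k where
  (G_k)_{ij} = rho(|i - j|), (r_k)_i = rho(i), i,j = 1..k.
Equivalently, Durbin-Levinson gives phi_{kk} iteratively:
  phi_{11} = rho(1)
  phi_{kk} = [rho(k) - sum_{j=1..k-1} phi_{k-1,j} rho(k-j)]
            / [1 - sum_{j=1..k-1} phi_{k-1,j} rho(j)],
  phi_{k,j} = phi_{k-1,j} - phi_{kk} phi_{k-1,k-j},  j = 1..k-1.
Step k = 1:
  phi_11 = rho(1) = 0.2635.
Step k = 2:
  phi_22 = [rho(2) - phi_11 rho(1)] / [1 - phi_11 rho(1)] = [-0.2425 - (0.2635)(0.2635)] / [1 - (0.2635)(0.2635)]
         = -0.31193225 / 0.93056775 = -0.335206.
  Update: phi_21 = phi_11 - phi_22 phi_11 = 0.2635 - (-0.335206)(0.2635) = 0.351827.
Step k = 3:
  phi_33 = [rho(3) - phi_21 rho(2) - phi_22 rho(1)] / [1 - phi_21 rho(1) - phi_22 rho(2)]
    numerator   = -0.0944 - (0.351827)(-0.2425) - (-0.335206)(0.2635) = 0.0792449
    denominator = 1 - (0.351827)(0.2635) - (-0.335206)(-0.2425) = 0.82600607
  phi_33 = 0.0792449 / 0.82600607 = 0.0959.
Therefore phi_{33} = 0.0959.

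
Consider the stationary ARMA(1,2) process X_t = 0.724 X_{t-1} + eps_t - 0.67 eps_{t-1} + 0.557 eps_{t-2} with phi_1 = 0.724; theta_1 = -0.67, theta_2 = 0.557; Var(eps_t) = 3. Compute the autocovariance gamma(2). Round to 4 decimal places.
\gamma(2) = 3.0325

Multiply the model equation by X_{t-k} and take expectations. With theta_0 = psi_0 = 1 and psi_j the MA(infinity) weights, this gives
  gamma(k) - sum_i phi_i gamma(k-i) = c_k,
  c_k = sigma^2 * sum_{j=k..q} theta_j psi_{j-k}   (c_k = 0 for k > q),
using gamma(-m) = gamma(m).
psi-weights needed (psi_j = theta_j + sum_i phi_i psi_{j-i}):
  psi_1 = theta_1 + phi_1 = -0.67 + (0.724) = 0.054
  psi_2 = theta_2 + phi_1 psi_1 = 0.557 + (0.724)(0.054) = 0.596096
Right-hand sides:
  c_0 = sigma^2 (1 + theta_1 psi_1 + theta_2 psi_2) = 3 * (1 + (-0.67)(0.054) + (0.557)(0.596096)) = 3 * 1.295845 = 3.887536
  c_1 = sigma^2 (theta_1 + theta_2 psi_1) = 3 * (-0.67 + (0.557)(0.054)) = -1.919766
  c_2 = sigma^2 theta_2 = 3 * (0.557) = 1.671
Equations for k = 0 and k = 1 (AR order 1):
  gamma(0) = phi_1 gamma(1) + c_0
  gamma(1) = phi_1 gamma(0) + c_1
Substituting the second into the first: gamma(0) (1 - phi_1^2) = c_0 + phi_1 c_1, so
  gamma(0) = (c_0 + phi_1 c_1) / (1 - phi_1^2) = (3.887536 + (0.724)(-1.919766)) / (1 - (0.724)^2) = 2.497626 / 0.475824 = 5.249054.
  gamma(1) = phi_1 gamma(0) + c_1 = (0.724)(5.249054) + (-1.919766) = 1.880549.
For k = 2: gamma(2) = phi_1 gamma(1) + c_2
  = (0.724)(1.880549) + (1.671) = 3.032518.
Therefore gamma(2) = 3.0325 (to 4 decimal places).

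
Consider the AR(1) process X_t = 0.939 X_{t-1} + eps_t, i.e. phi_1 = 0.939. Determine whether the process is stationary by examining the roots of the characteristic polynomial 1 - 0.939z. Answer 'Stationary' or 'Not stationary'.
\text{Stationary}

The AR(p) characteristic polynomial is P(z) = 1 - 0.939z.
Stationarity requires all roots to lie outside the unit circle, i.e. |z| > 1 for every root.
This is linear in z: 1 + (-0.939) z = 0  =>  z = -1/(-0.939) = 1.064963,  |z| = 1.064963.
Moduli of all roots: 1.0650.
All moduli strictly greater than 1? Yes.
Verdict: Stationary.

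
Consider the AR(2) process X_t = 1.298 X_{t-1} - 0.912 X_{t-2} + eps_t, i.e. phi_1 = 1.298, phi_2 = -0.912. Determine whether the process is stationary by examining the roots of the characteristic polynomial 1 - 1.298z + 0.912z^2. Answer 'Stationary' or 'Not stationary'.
\text{Stationary}

The AR(p) characteristic polynomial is P(z) = 1 - 1.298z + 0.912z^2.
Stationarity requires all roots to lie outside the unit circle, i.e. |z| > 1 for every root.
Set 1 + (-1.298) z + (0.912) z^2 = 0, i.e. a z^2 + b z + c = 0 with a = 0.912, b = -1.298, c = 1.
Discriminant D = b^2 - 4ac = (-1.298)^2 - 4*(0.912)*1 = 1.684804 - (3.648) = -1.963196.
D < 0, so the roots are the complex-conjugate pair z = (-b +/- i sqrt(-D)) / (2a) = 0.7116 +/- 0.7682i.
For a conjugate pair |z|^2 = z * conj(z) = (product of roots) = c/a = 1/(0.912) = 1.096491, so |z| = sqrt(1.096491) = 1.0471 for both roots.
Moduli of all roots: 1.0471, 1.0471.
All moduli strictly greater than 1? Yes.
Verdict: Stationary.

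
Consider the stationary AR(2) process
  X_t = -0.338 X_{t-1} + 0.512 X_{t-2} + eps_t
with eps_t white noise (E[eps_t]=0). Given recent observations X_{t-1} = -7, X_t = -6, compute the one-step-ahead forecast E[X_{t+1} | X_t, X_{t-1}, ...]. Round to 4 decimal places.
E[X_{t+1} \mid \mathcal F_t] = -1.5560

For an AR(p) model X_t = c + sum_i phi_i X_{t-i} + eps_t, the
one-step-ahead conditional mean is
  E[X_{t+1} | X_t, ...] = c + sum_i phi_i X_{t+1-i}.
Substitute known values:
  E[X_{t+1} | ...] = (-0.338) * (-6) + (0.512) * (-7)
                   = -1.5560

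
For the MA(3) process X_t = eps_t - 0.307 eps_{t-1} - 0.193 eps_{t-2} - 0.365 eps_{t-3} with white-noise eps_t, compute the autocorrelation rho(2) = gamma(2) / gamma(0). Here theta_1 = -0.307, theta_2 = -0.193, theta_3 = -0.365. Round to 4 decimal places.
\rho(2) = -0.0640

For an MA(q) process with theta_0 = 1, the autocovariance is
  gamma(k) = sigma^2 * sum_{i=0..q-k} theta_i * theta_{i+k},
and rho(k) = gamma(k) / gamma(0). Sigma^2 cancels.
  numerator   = (1)*(-0.193) + (-0.307)*(-0.365) = -0.080945.
  denominator = (1)^2 + (-0.307)^2 + (-0.193)^2 + (-0.365)^2 = 1.264723.
  rho(2) = -0.080945 / 1.264723 = -0.0640.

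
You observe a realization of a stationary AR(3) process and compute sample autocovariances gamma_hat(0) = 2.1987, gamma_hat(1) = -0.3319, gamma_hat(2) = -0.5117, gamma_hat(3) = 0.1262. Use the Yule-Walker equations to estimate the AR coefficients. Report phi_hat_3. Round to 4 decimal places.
\hat\phi_{3} = -0.0290

The Yule-Walker equations for an AR(p) process read, in matrix form,
  Gamma_p phi = r_p,   with   (Gamma_p)_{ij} = gamma(|i - j|),
                       (r_p)_i = gamma(i),   i,j = 1..p.
Substitute the sample gammas (Toeplitz matrix and right-hand side of size 3):
  Gamma_p = [[2.1987, -0.3319, -0.5117], [-0.3319, 2.1987, -0.3319], [-0.5117, -0.3319, 2.1987]]
  r_p     = [-0.3319, -0.5117, 0.1262]
Written out (R1..R3):
  (R1) 2.1987 phi_1 - 0.3319 phi_2 - 0.5117 phi_3 = -0.3319
  (R2) -0.3319 phi_1 + 2.1987 phi_2 - 0.3319 phi_3 = -0.5117
  (R3) -0.5117 phi_1 - 0.3319 phi_2 + 2.1987 phi_3 = 0.1262
Gaussian elimination:
  R2 <- R2 - (-0.3319/2.1987) R1 = R2 - (-0.150953) R1:  2.148599 phi_2 - 0.409143 phi_3 = -0.561801
  R3 <- R3 - (-0.5117/2.1987) R1 = R3 - (-0.232728) R1:  -0.409143 phi_2 + 2.079613 phi_3 = 0.048957
  R3 <- R3 - (-0.409143/2.148599) R2 = R3 - (-0.190423) R2:  2.001703 phi_3 = -0.058022
Back-substitution:
  phi_hat_3 = -0.058022 / 2.001703 = -0.028987
  phi_hat_2 = (-0.561801 - (-0.409143)(-0.028987)) / 2.148599 = -0.266993
  phi_hat_1 = (-0.3319 - (-0.3319)(-0.266993) - (-0.5117)(-0.028987)) / 2.1987 = -0.198002
So phi_hat = [-0.1980, -0.2670, -0.0290].
Therefore phi_hat_3 = -0.0290.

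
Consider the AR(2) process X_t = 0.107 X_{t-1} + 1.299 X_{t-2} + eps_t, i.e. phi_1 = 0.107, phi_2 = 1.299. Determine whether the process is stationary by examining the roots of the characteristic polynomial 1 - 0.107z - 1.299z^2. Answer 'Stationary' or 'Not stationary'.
\text{Not stationary}

The AR(p) characteristic polynomial is P(z) = 1 - 0.107z - 1.299z^2.
Stationarity requires all roots to lie outside the unit circle, i.e. |z| > 1 for every root.
Set 1 + (-0.107) z + (-1.299) z^2 = 0, i.e. a z^2 + b z + c = 0 with a = -1.299, b = -0.107, c = 1.
Discriminant D = b^2 - 4ac = (-0.107)^2 - 4*(-1.299)*1 = 0.011449 - (-5.196) = 5.207449.
D >= 0, so the roots are real: z = (-b +/- sqrt(D)) / (2a) = (0.107 +/- 2.281984) / (-2.598).
  z_1 = (0.107 + 2.281984) / (-2.598) = -0.9195,   |z_1| = 0.9195.
  z_2 = (0.107 - 2.281984) / (-2.598) = 0.8372,   |z_2| = 0.8372.
Moduli of all roots: 0.9195, 0.8372.
All moduli strictly greater than 1? No.
Verdict: Not stationary.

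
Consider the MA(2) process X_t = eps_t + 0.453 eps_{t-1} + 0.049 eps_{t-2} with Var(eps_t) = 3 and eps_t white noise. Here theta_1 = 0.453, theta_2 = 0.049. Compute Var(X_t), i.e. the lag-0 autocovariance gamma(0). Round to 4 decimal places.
\gamma(0) = 3.6228

For an MA(q) process X_t = eps_t + sum_i theta_i eps_{t-i} with
Var(eps_t) = sigma^2, the variance is
  gamma(0) = sigma^2 * (1 + sum_i theta_i^2).
  sum_i theta_i^2 = (0.453)^2 + (0.049)^2 = 0.205209 + 0.002401 = 0.20761.
  gamma(0) = 3 * (1 + 0.20761) = 3 * 1.20761 = 3.62283, which rounds to 3.6228.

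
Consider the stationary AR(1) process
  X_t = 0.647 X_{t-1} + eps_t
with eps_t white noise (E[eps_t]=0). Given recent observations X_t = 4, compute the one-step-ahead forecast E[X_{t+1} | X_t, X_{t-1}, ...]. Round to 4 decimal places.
E[X_{t+1} \mid \mathcal F_t] = 2.5880

For an AR(p) model X_t = c + sum_i phi_i X_{t-i} + eps_t, the
one-step-ahead conditional mean is
  E[X_{t+1} | X_t, ...] = c + sum_i phi_i X_{t+1-i}.
Substitute known values:
  E[X_{t+1} | ...] = (0.647) * (4)
                   = 2.5880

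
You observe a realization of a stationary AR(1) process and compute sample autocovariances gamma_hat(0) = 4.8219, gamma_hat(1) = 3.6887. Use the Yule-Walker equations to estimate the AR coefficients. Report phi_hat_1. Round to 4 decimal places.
\hat\phi_{1} = 0.7650

The Yule-Walker equations for an AR(p) process read, in matrix form,
  Gamma_p phi = r_p,   with   (Gamma_p)_{ij} = gamma(|i - j|),
                       (r_p)_i = gamma(i),   i,j = 1..p.
Substitute the sample gammas (Toeplitz matrix and right-hand side of size 1):
  Gamma_p = [[4.8219]]
  r_p     = [3.6887]
With p = 1 this is the single equation gamma(0) phi_1 = gamma(1):
  phi_hat_1 = gamma(1) / gamma(0) = 3.6887 / 4.8219 = 0.7650.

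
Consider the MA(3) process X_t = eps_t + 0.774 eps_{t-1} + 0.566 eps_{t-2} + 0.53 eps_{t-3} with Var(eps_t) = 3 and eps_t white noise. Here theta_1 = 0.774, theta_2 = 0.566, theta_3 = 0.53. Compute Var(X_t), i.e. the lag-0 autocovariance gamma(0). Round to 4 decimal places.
\gamma(0) = 6.6010

For an MA(q) process X_t = eps_t + sum_i theta_i eps_{t-i} with
Var(eps_t) = sigma^2, the variance is
  gamma(0) = sigma^2 * (1 + sum_i theta_i^2).
  sum_i theta_i^2 = (0.774)^2 + (0.566)^2 + (0.53)^2 = 0.599076 + 0.320356 + 0.2809 = 1.200332.
  gamma(0) = 3 * (1 + 1.200332) = 3 * 2.200332 = 6.600996, which rounds to 6.6010.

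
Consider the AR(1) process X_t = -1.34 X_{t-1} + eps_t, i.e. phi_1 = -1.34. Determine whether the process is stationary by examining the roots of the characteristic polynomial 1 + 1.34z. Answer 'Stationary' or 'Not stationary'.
\text{Not stationary}

The AR(p) characteristic polynomial is P(z) = 1 + 1.34z.
Stationarity requires all roots to lie outside the unit circle, i.e. |z| > 1 for every root.
This is linear in z: 1 + (1.34) z = 0  =>  z = -1/(1.34) = -0.746269,  |z| = 0.746269.
Moduli of all roots: 0.7463.
All moduli strictly greater than 1? No.
Verdict: Not stationary.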